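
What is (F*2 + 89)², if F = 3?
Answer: 9025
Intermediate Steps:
(F*2 + 89)² = (3*2 + 89)² = (6 + 89)² = 95² = 9025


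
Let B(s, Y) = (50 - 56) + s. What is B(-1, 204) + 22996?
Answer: 22989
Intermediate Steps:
B(s, Y) = -6 + s
B(-1, 204) + 22996 = (-6 - 1) + 22996 = -7 + 22996 = 22989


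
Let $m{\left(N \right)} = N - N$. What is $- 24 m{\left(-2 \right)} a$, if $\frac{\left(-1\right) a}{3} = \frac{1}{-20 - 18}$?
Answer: $0$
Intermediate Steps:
$m{\left(N \right)} = 0$
$a = \frac{3}{38}$ ($a = - \frac{3}{-20 - 18} = - \frac{3}{-38} = \left(-3\right) \left(- \frac{1}{38}\right) = \frac{3}{38} \approx 0.078947$)
$- 24 m{\left(-2 \right)} a = \left(-24\right) 0 \cdot \frac{3}{38} = 0 \cdot \frac{3}{38} = 0$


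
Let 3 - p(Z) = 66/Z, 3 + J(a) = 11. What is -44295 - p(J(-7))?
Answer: -177159/4 ≈ -44290.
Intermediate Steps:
J(a) = 8 (J(a) = -3 + 11 = 8)
p(Z) = 3 - 66/Z
-44295 - p(J(-7)) = -44295 - (3 - 66/8) = -44295 - (3 - 66*⅛) = -44295 - (3 - 33/4) = -44295 - 1*(-21/4) = -44295 + 21/4 = -177159/4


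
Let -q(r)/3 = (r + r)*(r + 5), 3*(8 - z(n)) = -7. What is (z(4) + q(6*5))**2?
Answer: 356039161/9 ≈ 3.9560e+7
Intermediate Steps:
z(n) = 31/3 (z(n) = 8 - 1/3*(-7) = 8 + 7/3 = 31/3)
q(r) = -6*r*(5 + r) (q(r) = -3*(r + r)*(r + 5) = -3*2*r*(5 + r) = -6*r*(5 + r))
(z(4) + q(6*5))**2 = (31/3 - 6*6*5*(5 + 6*5))**2 = (31/3 - 6*30*(5 + 30))**2 = (31/3 - 6*30*35)**2 = (31/3 - 6300)**2 = (-18869/3)**2 = 356039161/9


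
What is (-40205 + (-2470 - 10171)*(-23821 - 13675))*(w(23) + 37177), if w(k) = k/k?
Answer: 17620391565118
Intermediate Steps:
w(k) = 1
(-40205 + (-2470 - 10171)*(-23821 - 13675))*(w(23) + 37177) = (-40205 + (-2470 - 10171)*(-23821 - 13675))*(1 + 37177) = (-40205 - 12641*(-37496))*37178 = (-40205 + 473986936)*37178 = 473946731*37178 = 17620391565118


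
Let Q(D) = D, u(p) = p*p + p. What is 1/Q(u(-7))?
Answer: 1/42 ≈ 0.023810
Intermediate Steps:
u(p) = p + p² (u(p) = p² + p = p + p²)
1/Q(u(-7)) = 1/(-7*(1 - 7)) = 1/(-7*(-6)) = 1/42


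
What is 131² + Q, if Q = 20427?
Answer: 37588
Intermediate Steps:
131² + Q = 131² + 20427 = 17161 + 20427 = 37588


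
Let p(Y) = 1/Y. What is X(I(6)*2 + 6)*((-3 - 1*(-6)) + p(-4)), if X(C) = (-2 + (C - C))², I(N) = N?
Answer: 11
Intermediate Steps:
p(Y) = 1/Y
X(C) = 4 (X(C) = (-2 + 0)² = (-2)² = 4)
X(I(6)*2 + 6)*((-3 - 1*(-6)) + p(-4)) = 4*((-3 - 1*(-6)) + 1/(-4)) = 4*((-3 + 6) - ¼) = 4*(3 - ¼) = 4*(11/4) = 11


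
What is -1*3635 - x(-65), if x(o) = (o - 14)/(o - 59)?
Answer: -450819/124 ≈ -3635.6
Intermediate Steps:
x(o) = (-14 + o)/(-59 + o)
-1*3635 - x(-65) = -1*3635 - (-14 - 65)/(-59 - 65) = -3635 - (-79)/(-124) = -3635 - (-1)*(-79)/124 = -3635 - 1*79/124 = -3635 - 79/124 = -450819/124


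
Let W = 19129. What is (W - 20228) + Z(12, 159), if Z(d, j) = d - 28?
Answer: -1115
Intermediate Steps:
Z(d, j) = -28 + d
(W - 20228) + Z(12, 159) = (19129 - 20228) + (-28 + 12) = -1099 - 16 = -1115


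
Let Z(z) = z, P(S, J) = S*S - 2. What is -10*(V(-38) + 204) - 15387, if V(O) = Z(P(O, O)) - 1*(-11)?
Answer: -31957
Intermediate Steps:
P(S, J) = -2 + S**2 (P(S, J) = S**2 - 2 = -2 + S**2)
V(O) = 9 + O**2 (V(O) = (-2 + O**2) - 1*(-11) = (-2 + O**2) + 11 = 9 + O**2)
-10*(V(-38) + 204) - 15387 = -10*((9 + (-38)**2) + 204) - 15387 = -10*((9 + 1444) + 204) - 15387 = -10*(1453 + 204) - 15387 = -10*1657 - 15387 = -16570 - 15387 = -31957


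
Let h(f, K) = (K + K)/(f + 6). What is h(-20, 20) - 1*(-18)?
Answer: 106/7 ≈ 15.143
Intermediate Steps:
h(f, K) = 2*K/(6 + f) (h(f, K) = (2*K)/(6 + f) = 2*K/(6 + f))
h(-20, 20) - 1*(-18) = 2*20/(6 - 20) - 1*(-18) = 2*20/(-14) + 18 = 2*20*(-1/14) + 18 = -20/7 + 18 = 106/7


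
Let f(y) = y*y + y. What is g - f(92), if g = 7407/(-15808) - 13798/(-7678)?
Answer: -519156595153/60686912 ≈ -8554.7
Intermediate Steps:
f(y) = y + y**2 (f(y) = y**2 + y = y + y**2)
g = 80623919/60686912 (g = 7407*(-1/15808) - 13798*(-1/7678) = -7407/15808 + 6899/3839 = 80623919/60686912 ≈ 1.3285)
g - f(92) = 80623919/60686912 - 92*(1 + 92) = 80623919/60686912 - 92*93 = 80623919/60686912 - 1*8556 = 80623919/60686912 - 8556 = -519156595153/60686912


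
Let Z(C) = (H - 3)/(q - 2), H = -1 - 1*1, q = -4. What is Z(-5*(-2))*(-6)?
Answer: -5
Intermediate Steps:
H = -2 (H = -1 - 1 = -2)
Z(C) = ⅚ (Z(C) = (-2 - 3)/(-4 - 2) = -5/(-6) = -5*(-⅙) = ⅚)
Z(-5*(-2))*(-6) = (⅚)*(-6) = -5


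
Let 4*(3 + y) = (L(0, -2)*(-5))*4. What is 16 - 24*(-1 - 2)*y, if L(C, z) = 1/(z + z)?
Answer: -110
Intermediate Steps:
L(C, z) = 1/(2*z)
y = -7/4 (y = -3 + ((((½)/(-2))*(-5))*4)/4 = -3 + ((((½)*(-½))*(-5))*4)/4 = -3 + (-¼*(-5)*4)/4 = -3 + ((5/4)*4)/4 = -3 + (¼)*5 = -3 + 5/4 = -7/4 ≈ -1.7500)
16 - 24*(-1 - 2)*y = 16 - 24*(-1 - 2)*(-7)/4 = 16 - (-72)*(-7)/4 = 16 - 24*21/4 = 16 - 126 = -110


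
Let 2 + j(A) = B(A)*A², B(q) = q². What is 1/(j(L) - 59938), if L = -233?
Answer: 1/2947235581 ≈ 3.3930e-10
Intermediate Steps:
j(A) = -2 + A⁴ (j(A) = -2 + A²*A² = -2 + A⁴)
1/(j(L) - 59938) = 1/((-2 + (-233)⁴) - 59938) = 1/((-2 + 2947295521) - 59938) = 1/(2947295519 - 59938) = 1/2947235581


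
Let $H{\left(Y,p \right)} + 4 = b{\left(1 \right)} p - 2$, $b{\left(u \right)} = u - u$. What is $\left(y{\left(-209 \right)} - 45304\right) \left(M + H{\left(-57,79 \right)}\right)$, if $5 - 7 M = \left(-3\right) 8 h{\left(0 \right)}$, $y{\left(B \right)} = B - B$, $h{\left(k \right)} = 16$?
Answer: $-2245784$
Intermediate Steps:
$b{\left(u \right)} = 0$
$y{\left(B \right)} = 0$
$H{\left(Y,p \right)} = -6$ ($H{\left(Y,p \right)} = -4 - \left(2 + 0 p\right) = -4 + \left(0 - 2\right) = -4 - 2 = -6$)
$M = \frac{389}{7}$ ($M = \frac{5}{7} - \frac{\left(-3\right) 8 \cdot 16}{7} = \frac{5}{7} - \frac{\left(-24\right) 16}{7} = \frac{5}{7} - - \frac{384}{7} = \frac{5}{7} + \frac{384}{7} = \frac{389}{7} \approx 55.571$)
$\left(y{\left(-209 \right)} - 45304\right) \left(M + H{\left(-57,79 \right)}\right) = \left(0 - 45304\right) \left(\frac{389}{7} - 6\right) = \left(-45304\right) \frac{347}{7} = -2245784$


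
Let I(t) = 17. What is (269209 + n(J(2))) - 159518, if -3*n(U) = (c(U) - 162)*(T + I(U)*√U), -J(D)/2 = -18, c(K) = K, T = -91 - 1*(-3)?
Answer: 110279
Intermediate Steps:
T = -88 (T = -91 + 3 = -88)
J(D) = 36 (J(D) = -2*(-18) = 36)
n(U) = -(-162 + U)*(-88 + 17*√U)/3 (n(U) = -(U - 162)*(-88 + 17*√U)/3 = -(-162 + U)*(-88 + 17*√U)/3)
(269209 + n(J(2))) - 159518 = (269209 + (-4752 + 918*√36 - 17*36^(3/2)/3 + (88/3)*36)) - 159518 = (269209 + (-4752 + 918*6 - 17/3*216 + 1056)) - 159518 = (269209 + (-4752 + 5508 - 1224 + 1056)) - 159518 = (269209 + 588) - 159518 = 269797 - 159518 = 110279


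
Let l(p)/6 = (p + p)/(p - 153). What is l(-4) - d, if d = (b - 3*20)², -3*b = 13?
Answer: -5847661/1413 ≈ -4138.5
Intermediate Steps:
b = -13/3 (b = -⅓*13 = -13/3 ≈ -4.3333)
l(p) = 12*p/(-153 + p) (l(p) = 6*((p + p)/(p - 153)) = 6*((2*p)/(-153 + p)) = 6*(2*p/(-153 + p)) = 12*p/(-153 + p))
d = 37249/9 (d = (-13/3 - 3*20)² = (-13/3 - 60)² = (-193/3)² = 37249/9 ≈ 4138.8)
l(-4) - d = 12*(-4)/(-153 - 4) - 1*37249/9 = 12*(-4)/(-157) - 37249/9 = 12*(-4)*(-1/157) - 37249/9 = 48/157 - 37249/9 = -5847661/1413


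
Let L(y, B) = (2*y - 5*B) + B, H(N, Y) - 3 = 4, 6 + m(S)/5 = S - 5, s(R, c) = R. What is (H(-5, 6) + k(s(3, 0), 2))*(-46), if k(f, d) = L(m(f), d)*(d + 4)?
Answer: 23966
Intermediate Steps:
m(S) = -55 + 5*S (m(S) = -30 + 5*(S - 5) = -30 + 5*(-5 + S) = -30 + (-25 + 5*S) = -55 + 5*S)
H(N, Y) = 7 (H(N, Y) = 3 + 4 = 7)
L(y, B) = -4*B + 2*y (L(y, B) = (-5*B + 2*y) + B = -4*B + 2*y)
k(f, d) = (4 + d)*(-110 - 4*d + 10*f) (k(f, d) = (-4*d + 2*(-55 + 5*f))*(d + 4) = (-4*d + (-110 + 10*f))*(4 + d) = (-110 - 4*d + 10*f)*(4 + d) = (4 + d)*(-110 - 4*d + 10*f))
(H(-5, 6) + k(s(3, 0), 2))*(-46) = (7 - 2*(4 + 2)*(55 - 5*3 + 2*2))*(-46) = (7 - 2*6*(55 - 15 + 4))*(-46) = (7 - 2*6*44)*(-46) = (7 - 528)*(-46) = -521*(-46) = 23966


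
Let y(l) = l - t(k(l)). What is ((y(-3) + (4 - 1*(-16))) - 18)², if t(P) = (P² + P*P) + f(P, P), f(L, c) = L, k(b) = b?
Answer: 256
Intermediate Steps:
t(P) = P + 2*P² (t(P) = (P² + P*P) + P = (P² + P²) + P = 2*P² + P = P + 2*P²)
y(l) = l - l*(1 + 2*l)
((y(-3) + (4 - 1*(-16))) - 18)² = ((-2*(-3)² + (4 - 1*(-16))) - 18)² = ((-2*9 + (4 + 16)) - 18)² = ((-18 + 20) - 18)² = (2 - 18)² = (-16)² = 256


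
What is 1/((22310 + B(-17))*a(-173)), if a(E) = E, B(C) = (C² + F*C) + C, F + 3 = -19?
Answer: -1/3971388 ≈ -2.5180e-7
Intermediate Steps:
F = -22 (F = -3 - 19 = -22)
B(C) = C² - 21*C (B(C) = (C² - 22*C) + C = C² - 21*C)
1/((22310 + B(-17))*a(-173)) = 1/((22310 - 17*(-21 - 17))*(-173)) = -1/173/(22310 - 17*(-38)) = -1/173/(22310 + 646) = -1/173/22956 = (1/22956)*(-1/173) = -1/3971388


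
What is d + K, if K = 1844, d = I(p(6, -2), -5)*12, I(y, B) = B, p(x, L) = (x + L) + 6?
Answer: 1784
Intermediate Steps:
p(x, L) = 6 + L + x (p(x, L) = (L + x) + 6 = 6 + L + x)
d = -60 (d = -5*12 = -60)
d + K = -60 + 1844 = 1784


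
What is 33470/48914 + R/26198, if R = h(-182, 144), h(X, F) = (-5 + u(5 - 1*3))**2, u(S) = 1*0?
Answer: 439034955/640724486 ≈ 0.68522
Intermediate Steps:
u(S) = 0
h(X, F) = 25 (h(X, F) = (-5 + 0)**2 = (-5)**2 = 25)
R = 25
33470/48914 + R/26198 = 33470/48914 + 25/26198 = 33470*(1/48914) + 25*(1/26198) = 16735/24457 + 25/26198 = 439034955/640724486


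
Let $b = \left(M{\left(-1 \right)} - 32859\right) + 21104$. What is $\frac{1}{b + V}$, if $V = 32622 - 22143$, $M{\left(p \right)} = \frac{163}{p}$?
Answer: $- \frac{1}{1439} \approx -0.00069493$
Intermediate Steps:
$V = 10479$
$b = -11918$ ($b = \left(\frac{163}{-1} - 32859\right) + 21104 = \left(163 \left(-1\right) - 32859\right) + 21104 = \left(-163 - 32859\right) + 21104 = -33022 + 21104 = -11918$)
$\frac{1}{b + V} = \frac{1}{-11918 + 10479} = \frac{1}{-1439} = - \frac{1}{1439}$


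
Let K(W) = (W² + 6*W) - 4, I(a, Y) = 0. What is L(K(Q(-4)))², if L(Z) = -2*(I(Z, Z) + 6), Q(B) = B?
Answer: 144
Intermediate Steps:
K(W) = -4 + W² + 6*W
L(Z) = -12 (L(Z) = -2*(0 + 6) = -2*6 = -12)
L(K(Q(-4)))² = (-12)² = 144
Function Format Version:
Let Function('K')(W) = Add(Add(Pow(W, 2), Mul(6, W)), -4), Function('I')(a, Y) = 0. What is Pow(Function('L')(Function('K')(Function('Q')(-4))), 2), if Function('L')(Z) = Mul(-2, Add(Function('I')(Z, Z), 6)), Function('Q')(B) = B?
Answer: 144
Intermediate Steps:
Function('K')(W) = Add(-4, Pow(W, 2), Mul(6, W))
Function('L')(Z) = -12 (Function('L')(Z) = Mul(-2, Add(0, 6)) = Mul(-2, 6) = -12)
Pow(Function('L')(Function('K')(Function('Q')(-4))), 2) = Pow(-12, 2) = 144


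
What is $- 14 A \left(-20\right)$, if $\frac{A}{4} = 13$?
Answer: $14560$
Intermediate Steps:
$A = 52$ ($A = 4 \cdot 13 = 52$)
$- 14 A \left(-20\right) = \left(-14\right) 52 \left(-20\right) = \left(-728\right) \left(-20\right) = 14560$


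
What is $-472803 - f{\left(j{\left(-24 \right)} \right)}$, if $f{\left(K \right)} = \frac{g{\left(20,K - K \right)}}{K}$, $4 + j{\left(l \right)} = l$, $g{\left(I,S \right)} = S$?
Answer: $-472803$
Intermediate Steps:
$j{\left(l \right)} = -4 + l$
$f{\left(K \right)} = 0$ ($f{\left(K \right)} = \frac{K - K}{K} = \frac{0}{K} = 0$)
$-472803 - f{\left(j{\left(-24 \right)} \right)} = -472803 - 0 = -472803 + 0 = -472803$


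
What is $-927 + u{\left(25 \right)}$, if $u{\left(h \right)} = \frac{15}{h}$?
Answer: $- \frac{4632}{5} \approx -926.4$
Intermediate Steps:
$-927 + u{\left(25 \right)} = -927 + \frac{15}{25} = -927 + 15 \cdot \frac{1}{25} = -927 + \frac{3}{5} = - \frac{4632}{5}$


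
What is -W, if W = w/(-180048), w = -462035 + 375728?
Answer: -28769/60016 ≈ -0.47936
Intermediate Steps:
w = -86307
W = 28769/60016 (W = -86307/(-180048) = -86307*(-1/180048) = 28769/60016 ≈ 0.47936)
-W = -1*28769/60016 = -28769/60016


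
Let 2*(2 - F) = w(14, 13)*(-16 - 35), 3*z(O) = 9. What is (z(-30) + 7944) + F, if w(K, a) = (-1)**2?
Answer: 15949/2 ≈ 7974.5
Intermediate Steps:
z(O) = 3 (z(O) = (1/3)*9 = 3)
w(K, a) = 1
F = 55/2 (F = 2 - (-16 - 35)/2 = 2 - (-51)/2 = 2 - 1/2*(-51) = 2 + 51/2 = 55/2 ≈ 27.500)
(z(-30) + 7944) + F = (3 + 7944) + 55/2 = 7947 + 55/2 = 15949/2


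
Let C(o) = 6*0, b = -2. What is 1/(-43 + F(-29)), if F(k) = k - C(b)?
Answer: -1/72 ≈ -0.013889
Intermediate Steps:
C(o) = 0
F(k) = k (F(k) = k - 1*0 = k + 0 = k)
1/(-43 + F(-29)) = 1/(-43 - 29) = 1/(-72) = -1/72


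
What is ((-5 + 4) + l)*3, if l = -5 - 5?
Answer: -33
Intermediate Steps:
l = -10
((-5 + 4) + l)*3 = ((-5 + 4) - 10)*3 = (-1 - 10)*3 = -11*3 = -33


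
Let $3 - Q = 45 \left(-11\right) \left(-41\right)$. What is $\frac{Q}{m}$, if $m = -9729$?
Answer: $\frac{6764}{3243} \approx 2.0857$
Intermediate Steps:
$Q = -20292$ ($Q = 3 - 45 \left(-11\right) \left(-41\right) = 3 - \left(-495\right) \left(-41\right) = 3 - 20295 = -20292$)
$\frac{Q}{m} = - \frac{20292}{-9729} = \left(-20292\right) \left(- \frac{1}{9729}\right) = \frac{6764}{3243}$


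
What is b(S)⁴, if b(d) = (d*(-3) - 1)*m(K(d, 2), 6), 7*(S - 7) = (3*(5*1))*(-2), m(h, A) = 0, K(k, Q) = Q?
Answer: 0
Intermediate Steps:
S = 19/7 (S = 7 + ((3*(5*1))*(-2))/7 = 7 + ((3*5)*(-2))/7 = 7 + (15*(-2))/7 = 7 + (⅐)*(-30) = 7 - 30/7 = 19/7 ≈ 2.7143)
b(d) = 0 (b(d) = (d*(-3) - 1)*0 = (-3*d - 1)*0 = (-1 - 3*d)*0 = 0)
b(S)⁴ = 0⁴ = 0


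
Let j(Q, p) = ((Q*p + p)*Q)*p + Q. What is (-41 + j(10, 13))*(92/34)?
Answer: 853714/17 ≈ 50219.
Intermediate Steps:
j(Q, p) = Q + Q*p*(p + Q*p) (j(Q, p) = ((p + Q*p)*Q)*p + Q = (Q*(p + Q*p))*p + Q = Q*p*(p + Q*p) + Q = Q + Q*p*(p + Q*p))
(-41 + j(10, 13))*(92/34) = (-41 + 10*(1 + 13² + 10*13²))*(92/34) = (-41 + 10*(1 + 169 + 10*169))*(92*(1/34)) = (-41 + 10*(1 + 169 + 1690))*(46/17) = (-41 + 10*1860)*(46/17) = (-41 + 18600)*(46/17) = 18559*(46/17) = 853714/17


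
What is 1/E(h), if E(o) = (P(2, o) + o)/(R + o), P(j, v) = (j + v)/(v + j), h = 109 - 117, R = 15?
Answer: -1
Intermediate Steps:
h = -8
P(j, v) = 1 (P(j, v) = (j + v)/(j + v) = 1)
E(o) = (1 + o)/(15 + o)
1/E(h) = 1/((1 - 8)/(15 - 8)) = 1/(-7/7) = 1/((⅐)*(-7)) = 1/(-1) = -1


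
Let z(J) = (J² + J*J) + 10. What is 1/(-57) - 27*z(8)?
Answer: -212383/57 ≈ -3726.0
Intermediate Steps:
z(J) = 10 + 2*J² (z(J) = (J² + J²) + 10 = 2*J² + 10 = 10 + 2*J²)
1/(-57) - 27*z(8) = 1/(-57) - 27*(10 + 2*8²) = -1/57 - 27*(10 + 2*64) = -1/57 - 27*(10 + 128) = -1/57 - 27*138 = -1/57 - 3726 = -212383/57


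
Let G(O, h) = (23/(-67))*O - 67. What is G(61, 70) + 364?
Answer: 18496/67 ≈ 276.06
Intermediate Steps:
G(O, h) = -67 - 23*O/67 (G(O, h) = (23*(-1/67))*O - 67 = -23*O/67 - 67 = -67 - 23*O/67)
G(61, 70) + 364 = (-67 - 23/67*61) + 364 = (-67 - 1403/67) + 364 = -5892/67 + 364 = 18496/67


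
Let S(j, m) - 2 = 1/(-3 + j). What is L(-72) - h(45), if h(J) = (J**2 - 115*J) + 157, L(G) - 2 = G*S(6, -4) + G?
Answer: 2755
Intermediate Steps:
S(j, m) = 2 + 1/(-3 + j)
L(G) = 2 + 10*G/3 (L(G) = 2 + (G*((-5 + 2*6)/(-3 + 6)) + G) = 2 + (G*((-5 + 12)/3) + G) = 2 + (G*((1/3)*7) + G) = 2 + (G*(7/3) + G) = 2 + (7*G/3 + G) = 2 + 10*G/3)
h(J) = 157 + J**2 - 115*J
L(-72) - h(45) = (2 + (10/3)*(-72)) - (157 + 45**2 - 115*45) = (2 - 240) - (157 + 2025 - 5175) = -238 - 1*(-2993) = -238 + 2993 = 2755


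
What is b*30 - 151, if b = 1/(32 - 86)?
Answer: -1364/9 ≈ -151.56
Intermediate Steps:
b = -1/54 (b = 1/(-54) = -1/54 ≈ -0.018519)
b*30 - 151 = -1/54*30 - 151 = -5/9 - 151 = -1364/9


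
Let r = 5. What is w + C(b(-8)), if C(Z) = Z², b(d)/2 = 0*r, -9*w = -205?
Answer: 205/9 ≈ 22.778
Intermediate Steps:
w = 205/9 (w = -⅑*(-205) = 205/9 ≈ 22.778)
b(d) = 0 (b(d) = 2*(0*5) = 2*0 = 0)
w + C(b(-8)) = 205/9 + 0² = 205/9 + 0 = 205/9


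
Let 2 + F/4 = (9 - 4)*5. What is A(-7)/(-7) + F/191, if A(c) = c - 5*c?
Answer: -672/191 ≈ -3.5183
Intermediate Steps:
A(c) = -4*c
F = 92 (F = -8 + 4*((9 - 4)*5) = -8 + 4*(5*5) = -8 + 4*25 = -8 + 100 = 92)
A(-7)/(-7) + F/191 = -4*(-7)/(-7) + 92/191 = 28*(-1/7) + 92*(1/191) = -4 + 92/191 = -672/191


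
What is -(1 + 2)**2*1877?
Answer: -16893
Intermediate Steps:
-(1 + 2)**2*1877 = -3**2*1877 = -9*1877 = -1*16893 = -16893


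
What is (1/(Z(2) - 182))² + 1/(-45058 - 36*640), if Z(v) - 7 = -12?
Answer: 33129/2381318962 ≈ 1.3912e-5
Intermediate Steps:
Z(v) = -5 (Z(v) = 7 - 12 = -5)
(1/(Z(2) - 182))² + 1/(-45058 - 36*640) = (1/(-5 - 182))² + 1/(-45058 - 36*640) = (1/(-187))² + 1/(-45058 - 23040) = (-1/187)² + 1/(-68098) = 1/34969 - 1/68098 = 33129/2381318962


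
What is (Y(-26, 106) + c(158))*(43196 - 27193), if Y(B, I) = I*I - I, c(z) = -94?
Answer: 176609108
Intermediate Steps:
Y(B, I) = I² - I
(Y(-26, 106) + c(158))*(43196 - 27193) = (106*(-1 + 106) - 94)*(43196 - 27193) = (106*105 - 94)*16003 = (11130 - 94)*16003 = 11036*16003 = 176609108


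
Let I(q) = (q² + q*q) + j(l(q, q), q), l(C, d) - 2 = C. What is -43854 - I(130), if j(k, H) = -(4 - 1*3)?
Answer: -77653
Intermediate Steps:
l(C, d) = 2 + C
j(k, H) = -1 (j(k, H) = -(4 - 3) = -1*1 = -1)
I(q) = -1 + 2*q² (I(q) = (q² + q*q) - 1 = (q² + q²) - 1 = 2*q² - 1 = -1 + 2*q²)
-43854 - I(130) = -43854 - (-1 + 2*130²) = -43854 - (-1 + 2*16900) = -43854 - (-1 + 33800) = -43854 - 1*33799 = -43854 - 33799 = -77653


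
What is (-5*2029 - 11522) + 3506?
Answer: -18161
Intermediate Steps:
(-5*2029 - 11522) + 3506 = (-10145 - 11522) + 3506 = -21667 + 3506 = -18161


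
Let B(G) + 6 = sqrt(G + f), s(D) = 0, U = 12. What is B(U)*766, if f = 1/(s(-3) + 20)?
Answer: -4596 + 383*sqrt(1205)/5 ≈ -1937.0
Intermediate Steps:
f = 1/20 (f = 1/(0 + 20) = 1/20 ≈ 0.050000)
B(G) = -6 + sqrt(1/20 + G) (B(G) = -6 + sqrt(G + 1/20) = -6 + sqrt(1/20 + G))
B(U)*766 = (-6 + sqrt(5 + 100*12)/10)*766 = (-6 + sqrt(5 + 1200)/10)*766 = (-6 + sqrt(1205)/10)*766 = -4596 + 383*sqrt(1205)/5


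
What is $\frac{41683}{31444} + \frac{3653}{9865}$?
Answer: $\frac{526067727}{310195060} \approx 1.6959$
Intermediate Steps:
$\frac{41683}{31444} + \frac{3653}{9865} = \frac{526067727}{310195060}$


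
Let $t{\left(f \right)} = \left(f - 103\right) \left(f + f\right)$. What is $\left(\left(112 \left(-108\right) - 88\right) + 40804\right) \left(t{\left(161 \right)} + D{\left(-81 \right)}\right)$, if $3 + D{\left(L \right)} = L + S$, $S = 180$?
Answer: $537254640$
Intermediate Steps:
$D{\left(L \right)} = 177 + L$ ($D{\left(L \right)} = -3 + \left(L + 180\right) = -3 + \left(180 + L\right) = 177 + L$)
$t{\left(f \right)} = 2 f \left(-103 + f\right)$ ($t{\left(f \right)} = \left(-103 + f\right) 2 f = 2 f \left(-103 + f\right)$)
$\left(\left(112 \left(-108\right) - 88\right) + 40804\right) \left(t{\left(161 \right)} + D{\left(-81 \right)}\right) = \left(\left(112 \left(-108\right) - 88\right) + 40804\right) \left(2 \cdot 161 \left(-103 + 161\right) + \left(177 - 81\right)\right) = \left(\left(-12096 - 88\right) + 40804\right) \left(2 \cdot 161 \cdot 58 + 96\right) = \left(-12184 + 40804\right) \left(18676 + 96\right) = 28620 \cdot 18772 = 537254640$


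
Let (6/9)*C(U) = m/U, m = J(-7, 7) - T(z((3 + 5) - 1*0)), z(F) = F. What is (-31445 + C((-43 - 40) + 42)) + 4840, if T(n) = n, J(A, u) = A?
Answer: -2181565/82 ≈ -26604.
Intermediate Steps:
m = -15 (m = -7 - ((3 + 5) - 1*0) = -7 - (8 + 0) = -7 - 1*8 = -7 - 8 = -15)
C(U) = -45/(2*U) (C(U) = 3*(-15/U)/2 = -45/(2*U))
(-31445 + C((-43 - 40) + 42)) + 4840 = (-31445 - 45/(2*((-43 - 40) + 42))) + 4840 = (-31445 - 45/(2*(-83 + 42))) + 4840 = (-31445 - 45/2/(-41)) + 4840 = (-31445 - 45/2*(-1/41)) + 4840 = (-31445 + 45/82) + 4840 = -2578445/82 + 4840 = -2181565/82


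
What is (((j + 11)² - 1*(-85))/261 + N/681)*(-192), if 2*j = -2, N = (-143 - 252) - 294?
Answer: 1148672/19749 ≈ 58.164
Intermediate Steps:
N = -689 (N = -395 - 294 = -689)
j = -1 (j = (½)*(-2) = -1)
(((j + 11)² - 1*(-85))/261 + N/681)*(-192) = (((-1 + 11)² - 1*(-85))/261 - 689/681)*(-192) = ((10² + 85)*(1/261) - 689*1/681)*(-192) = ((100 + 85)*(1/261) - 689/681)*(-192) = (185*(1/261) - 689/681)*(-192) = (185/261 - 689/681)*(-192) = -17948/59247*(-192) = 1148672/19749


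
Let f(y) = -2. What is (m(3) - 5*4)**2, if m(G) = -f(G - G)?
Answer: 324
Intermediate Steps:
m(G) = 2 (m(G) = -1*(-2) = 2)
(m(3) - 5*4)**2 = (2 - 5*4)**2 = (2 - 20)**2 = (-18)**2 = 324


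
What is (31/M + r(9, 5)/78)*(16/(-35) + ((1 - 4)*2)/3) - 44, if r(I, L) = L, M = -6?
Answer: -42946/1365 ≈ -31.462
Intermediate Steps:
(31/M + r(9, 5)/78)*(16/(-35) + ((1 - 4)*2)/3) - 44 = (31/(-6) + 5/78)*(16/(-35) + ((1 - 4)*2)/3) - 44 = (31*(-1/6) + 5*(1/78))*(16*(-1/35) - 3*2*(1/3)) - 44 = (-31/6 + 5/78)*(-16/35 - 6*1/3) - 44 = -199*(-16/35 - 2)/39 - 44 = -199/39*(-86/35) - 44 = 17114/1365 - 44 = -42946/1365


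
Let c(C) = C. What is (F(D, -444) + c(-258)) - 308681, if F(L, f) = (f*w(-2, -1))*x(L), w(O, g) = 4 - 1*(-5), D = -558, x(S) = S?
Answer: 1920829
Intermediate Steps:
w(O, g) = 9 (w(O, g) = 4 + 5 = 9)
F(L, f) = 9*L*f (F(L, f) = (f*9)*L = (9*f)*L = 9*L*f)
(F(D, -444) + c(-258)) - 308681 = (9*(-558)*(-444) - 258) - 308681 = (2229768 - 258) - 308681 = 2229510 - 308681 = 1920829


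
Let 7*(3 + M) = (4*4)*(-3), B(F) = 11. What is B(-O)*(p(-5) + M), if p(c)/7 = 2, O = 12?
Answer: 319/7 ≈ 45.571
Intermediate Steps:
p(c) = 14 (p(c) = 7*2 = 14)
M = -69/7 (M = -3 + ((4*4)*(-3))/7 = -3 + (16*(-3))/7 = -3 + (1/7)*(-48) = -3 - 48/7 = -69/7 ≈ -9.8571)
B(-O)*(p(-5) + M) = 11*(14 - 69/7) = 11*(29/7) = 319/7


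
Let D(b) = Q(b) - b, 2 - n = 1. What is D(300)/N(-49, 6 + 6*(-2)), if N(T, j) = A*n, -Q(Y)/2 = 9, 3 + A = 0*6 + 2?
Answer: 318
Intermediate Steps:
n = 1 (n = 2 - 1*1 = 2 - 1 = 1)
A = -1 (A = -3 + (0*6 + 2) = -3 + (0 + 2) = -3 + 2 = -1)
Q(Y) = -18 (Q(Y) = -2*9 = -18)
D(b) = -18 - b
N(T, j) = -1 (N(T, j) = -1*1 = -1)
D(300)/N(-49, 6 + 6*(-2)) = (-18 - 1*300)/(-1) = (-18 - 300)*(-1) = -318*(-1) = 318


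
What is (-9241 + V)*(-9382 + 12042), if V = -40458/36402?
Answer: -149151227400/6067 ≈ -2.4584e+7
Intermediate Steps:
V = -6743/6067 (V = -40458*1/36402 = -6743/6067 ≈ -1.1114)
(-9241 + V)*(-9382 + 12042) = (-9241 - 6743/6067)*(-9382 + 12042) = -56071890/6067*2660 = -149151227400/6067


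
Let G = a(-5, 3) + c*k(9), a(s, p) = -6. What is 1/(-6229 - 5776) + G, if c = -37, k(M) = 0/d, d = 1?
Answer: -72031/12005 ≈ -6.0001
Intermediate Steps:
k(M) = 0 (k(M) = 0/1 = 0*1 = 0)
G = -6 (G = -6 - 37*0 = -6 + 0 = -6)
1/(-6229 - 5776) + G = 1/(-6229 - 5776) - 6 = 1/(-12005) - 6 = -1/12005 - 6 = -72031/12005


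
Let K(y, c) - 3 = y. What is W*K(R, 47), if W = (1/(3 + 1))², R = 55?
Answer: 29/8 ≈ 3.6250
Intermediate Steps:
K(y, c) = 3 + y
W = 1/16 (W = (1/4)² = (¼)² = 1/16 ≈ 0.062500)
W*K(R, 47) = (3 + 55)/16 = (1/16)*58 = 29/8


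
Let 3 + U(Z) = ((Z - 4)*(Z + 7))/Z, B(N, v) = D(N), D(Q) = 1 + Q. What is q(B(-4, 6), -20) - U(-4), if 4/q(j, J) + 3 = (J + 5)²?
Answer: -331/111 ≈ -2.9820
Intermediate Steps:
B(N, v) = 1 + N
q(j, J) = 4/(-3 + (5 + J)²) (q(j, J) = 4/(-3 + (J + 5)²) = 4/(-3 + (5 + J)²))
U(Z) = -3 + (-4 + Z)*(7 + Z)/Z (U(Z) = -3 + ((Z - 4)*(Z + 7))/Z = -3 + ((-4 + Z)*(7 + Z))/Z = -3 + (-4 + Z)*(7 + Z)/Z)
q(B(-4, 6), -20) - U(-4) = 4/(-3 + (5 - 20)²) - (-4 - 28/(-4)) = 4/(-3 + (-15)²) - (-4 - 28*(-¼)) = 4/(-3 + 225) - (-4 + 7) = 4/222 - 1*3 = 4*(1/222) - 3 = 2/111 - 3 = -331/111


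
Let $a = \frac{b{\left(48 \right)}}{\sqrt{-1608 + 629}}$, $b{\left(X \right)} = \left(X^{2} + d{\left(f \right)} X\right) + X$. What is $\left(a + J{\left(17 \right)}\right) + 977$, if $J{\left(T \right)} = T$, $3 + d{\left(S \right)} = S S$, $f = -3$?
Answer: $994 - \frac{240 i \sqrt{979}}{89} \approx 994.0 - 84.375 i$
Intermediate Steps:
$d{\left(S \right)} = -3 + S^{2}$ ($d{\left(S \right)} = -3 + S S = -3 + S^{2}$)
$b{\left(X \right)} = X^{2} + 7 X$ ($b{\left(X \right)} = \left(X^{2} + \left(-3 + \left(-3\right)^{2}\right) X\right) + X = \left(X^{2} + \left(-3 + 9\right) X\right) + X = \left(X^{2} + 6 X\right) + X = X^{2} + 7 X$)
$a = - \frac{240 i \sqrt{979}}{89}$ ($a = \frac{48 \left(7 + 48\right)}{\sqrt{-1608 + 629}} = \frac{48 \cdot 55}{\sqrt{-979}} = \frac{2640}{i \sqrt{979}} = 2640 \left(- \frac{i \sqrt{979}}{979}\right) = - \frac{240 i \sqrt{979}}{89} \approx - 84.375 i$)
$\left(a + J{\left(17 \right)}\right) + 977 = \left(- \frac{240 i \sqrt{979}}{89} + 17\right) + 977 = \left(17 - \frac{240 i \sqrt{979}}{89}\right) + 977 = 994 - \frac{240 i \sqrt{979}}{89}$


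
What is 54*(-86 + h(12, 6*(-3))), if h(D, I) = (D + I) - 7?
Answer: -5346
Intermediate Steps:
h(D, I) = -7 + D + I
54*(-86 + h(12, 6*(-3))) = 54*(-86 + (-7 + 12 + 6*(-3))) = 54*(-86 + (-7 + 12 - 18)) = 54*(-86 - 13) = 54*(-99) = -5346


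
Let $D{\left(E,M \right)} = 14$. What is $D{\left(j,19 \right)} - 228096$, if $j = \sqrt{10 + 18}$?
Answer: $-228082$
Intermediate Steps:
$j = 2 \sqrt{7}$ ($j = \sqrt{28} = 2 \sqrt{7} \approx 5.2915$)
$D{\left(j,19 \right)} - 228096 = 14 - 228096 = -228082$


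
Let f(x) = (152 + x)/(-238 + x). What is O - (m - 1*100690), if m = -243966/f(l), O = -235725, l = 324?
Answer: -10823896/119 ≈ -90957.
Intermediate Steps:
f(x) = (152 + x)/(-238 + x)
m = -5245269/119 (m = -243966*(-238 + 324)/(152 + 324) = -243966/(476/86) = -243966/((1/86)*476) = -243966/238/43 = -243966*43/238 = -5245269/119 ≈ -44078.)
O - (m - 1*100690) = -235725 - (-5245269/119 - 1*100690) = -235725 - (-5245269/119 - 100690) = -235725 - 1*(-17227379/119) = -235725 + 17227379/119 = -10823896/119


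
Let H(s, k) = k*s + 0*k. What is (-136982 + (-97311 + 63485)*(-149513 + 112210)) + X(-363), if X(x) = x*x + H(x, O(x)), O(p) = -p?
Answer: 1261674296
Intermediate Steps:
H(s, k) = k*s (H(s, k) = k*s + 0 = k*s)
X(x) = 0 (X(x) = x*x + (-x)*x = x² - x² = 0)
(-136982 + (-97311 + 63485)*(-149513 + 112210)) + X(-363) = (-136982 + (-97311 + 63485)*(-149513 + 112210)) + 0 = (-136982 - 33826*(-37303)) + 0 = (-136982 + 1261811278) + 0 = 1261674296 + 0 = 1261674296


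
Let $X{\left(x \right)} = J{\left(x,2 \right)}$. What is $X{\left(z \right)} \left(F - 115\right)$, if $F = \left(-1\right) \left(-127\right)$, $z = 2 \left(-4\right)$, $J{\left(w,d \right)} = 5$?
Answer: $60$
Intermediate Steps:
$z = -8$
$F = 127$
$X{\left(x \right)} = 5$
$X{\left(z \right)} \left(F - 115\right) = 5 \left(127 - 115\right) = 5 \cdot 12 = 60$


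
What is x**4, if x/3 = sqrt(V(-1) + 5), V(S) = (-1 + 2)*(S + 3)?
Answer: 3969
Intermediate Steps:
V(S) = 3 + S (V(S) = 1*(3 + S) = 3 + S)
x = 3*sqrt(7) (x = 3*sqrt((3 - 1) + 5) = 3*sqrt(2 + 5) = 3*sqrt(7) ≈ 7.9373)
x**4 = (3*sqrt(7))**4 = 3969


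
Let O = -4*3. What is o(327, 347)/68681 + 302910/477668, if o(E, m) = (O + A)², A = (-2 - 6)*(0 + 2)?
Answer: 10589326711/16403357954 ≈ 0.64556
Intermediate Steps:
O = -12
A = -16 (A = -8*2 = -16)
o(E, m) = 784 (o(E, m) = (-12 - 16)² = (-28)² = 784)
o(327, 347)/68681 + 302910/477668 = 784/68681 + 302910/477668 = 784*(1/68681) + 302910*(1/477668) = 784/68681 + 151455/238834 = 10589326711/16403357954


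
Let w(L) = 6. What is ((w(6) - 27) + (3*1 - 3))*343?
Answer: -7203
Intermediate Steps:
((w(6) - 27) + (3*1 - 3))*343 = ((6 - 27) + (3*1 - 3))*343 = (-21 + (3 - 3))*343 = (-21 + 0)*343 = -21*343 = -7203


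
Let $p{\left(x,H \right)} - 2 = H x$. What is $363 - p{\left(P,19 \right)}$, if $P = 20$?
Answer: $-19$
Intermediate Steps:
$p{\left(x,H \right)} = 2 + H x$
$363 - p{\left(P,19 \right)} = 363 - \left(2 + 19 \cdot 20\right) = 363 - \left(2 + 380\right) = 363 - 382 = -19$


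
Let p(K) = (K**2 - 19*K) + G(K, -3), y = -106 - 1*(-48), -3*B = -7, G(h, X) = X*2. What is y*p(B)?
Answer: 23432/9 ≈ 2603.6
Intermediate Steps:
G(h, X) = 2*X
B = 7/3 (B = -1/3*(-7) = 7/3 ≈ 2.3333)
y = -58 (y = -106 + 48 = -58)
p(K) = -6 + K**2 - 19*K (p(K) = (K**2 - 19*K) + 2*(-3) = (K**2 - 19*K) - 6 = -6 + K**2 - 19*K)
y*p(B) = -58*(-6 + (7/3)**2 - 19*7/3) = -58*(-6 + 49/9 - 133/3) = -58*(-404/9) = 23432/9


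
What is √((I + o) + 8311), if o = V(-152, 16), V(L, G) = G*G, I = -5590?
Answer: √2977 ≈ 54.562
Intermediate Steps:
V(L, G) = G²
o = 256 (o = 16² = 256)
√((I + o) + 8311) = √((-5590 + 256) + 8311) = √(-5334 + 8311) = √2977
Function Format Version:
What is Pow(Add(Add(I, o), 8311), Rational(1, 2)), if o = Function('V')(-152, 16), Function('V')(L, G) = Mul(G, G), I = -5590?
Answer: Pow(2977, Rational(1, 2)) ≈ 54.562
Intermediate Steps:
Function('V')(L, G) = Pow(G, 2)
o = 256 (o = Pow(16, 2) = 256)
Pow(Add(Add(I, o), 8311), Rational(1, 2)) = Pow(Add(Add(-5590, 256), 8311), Rational(1, 2)) = Pow(Add(-5334, 8311), Rational(1, 2)) = Pow(2977, Rational(1, 2))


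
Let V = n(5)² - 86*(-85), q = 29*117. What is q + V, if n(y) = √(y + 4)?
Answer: 10712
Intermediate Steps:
q = 3393
n(y) = √(4 + y)
V = 7319 (V = (√(4 + 5))² - 86*(-85) = (√9)² + 7310 = 3² + 7310 = 9 + 7310 = 7319)
q + V = 3393 + 7319 = 10712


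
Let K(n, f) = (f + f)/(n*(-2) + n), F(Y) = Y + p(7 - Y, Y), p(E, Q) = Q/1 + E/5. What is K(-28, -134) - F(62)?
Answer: -858/7 ≈ -122.57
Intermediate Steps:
p(E, Q) = Q + E/5 (p(E, Q) = Q*1 + E*(⅕) = Q + E/5)
F(Y) = 7/5 + 9*Y/5 (F(Y) = Y + (Y + (7 - Y)/5) = Y + (Y + (7/5 - Y/5)) = Y + (7/5 + 4*Y/5) = 7/5 + 9*Y/5)
K(n, f) = -2*f/n (K(n, f) = (2*f)/(-2*n + n) = (2*f)/((-n)) = (2*f)*(-1/n) = -2*f/n)
K(-28, -134) - F(62) = -2*(-134)/(-28) - (7/5 + (9/5)*62) = -2*(-134)*(-1/28) - (7/5 + 558/5) = -67/7 - 1*113 = -67/7 - 113 = -858/7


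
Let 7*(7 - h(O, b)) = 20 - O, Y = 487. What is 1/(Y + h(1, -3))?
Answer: 7/3439 ≈ 0.0020355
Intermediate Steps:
h(O, b) = 29/7 + O/7 (h(O, b) = 7 - (20 - O)/7 = 7 + (-20/7 + O/7) = 29/7 + O/7)
1/(Y + h(1, -3)) = 1/(487 + (29/7 + (1/7)*1)) = 1/(487 + (29/7 + 1/7)) = 1/(487 + 30/7) = 1/(3439/7) = 7/3439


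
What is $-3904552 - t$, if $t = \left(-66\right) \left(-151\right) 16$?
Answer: $-4064008$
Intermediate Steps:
$t = 159456$ ($t = 9966 \cdot 16 = 159456$)
$-3904552 - t = -3904552 - 159456 = -4064008$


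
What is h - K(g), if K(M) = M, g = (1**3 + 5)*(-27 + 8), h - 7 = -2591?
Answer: -2470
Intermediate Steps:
h = -2584 (h = 7 - 2591 = -2584)
g = -114 (g = (1 + 5)*(-19) = 6*(-19) = -114)
h - K(g) = -2584 - 1*(-114) = -2584 + 114 = -2470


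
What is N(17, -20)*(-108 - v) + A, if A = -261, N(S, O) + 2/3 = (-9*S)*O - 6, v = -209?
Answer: 924377/3 ≈ 3.0813e+5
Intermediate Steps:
N(S, O) = -20/3 - 9*O*S (N(S, O) = -2/3 + ((-9*S)*O - 6) = -2/3 + (-9*O*S - 6) = -2/3 + (-6 - 9*O*S) = -20/3 - 9*O*S)
N(17, -20)*(-108 - v) + A = (-20/3 - 9*(-20)*17)*(-108 - 1*(-209)) - 261 = (-20/3 + 3060)*(-108 + 209) - 261 = (9160/3)*101 - 261 = 925160/3 - 261 = 924377/3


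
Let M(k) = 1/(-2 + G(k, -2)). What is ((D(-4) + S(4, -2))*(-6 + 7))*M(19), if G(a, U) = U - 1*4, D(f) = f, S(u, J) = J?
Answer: ¾ ≈ 0.75000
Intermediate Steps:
G(a, U) = -4 + U (G(a, U) = U - 4 = -4 + U)
M(k) = -⅛ (M(k) = 1/(-2 + (-4 - 2)) = 1/(-2 - 6) = 1/(-8) = -⅛)
((D(-4) + S(4, -2))*(-6 + 7))*M(19) = ((-4 - 2)*(-6 + 7))*(-⅛) = -6*1*(-⅛) = -6*(-⅛) = ¾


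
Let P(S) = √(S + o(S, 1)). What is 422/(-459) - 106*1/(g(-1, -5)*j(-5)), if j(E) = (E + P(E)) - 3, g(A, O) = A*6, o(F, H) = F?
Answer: -48050/16983 - 53*I*√10/222 ≈ -2.8293 - 0.75496*I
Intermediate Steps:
g(A, O) = 6*A
P(S) = √2*√S (P(S) = √(S + S) = √(2*S) = √2*√S)
j(E) = -3 + E + √2*√E (j(E) = (E + √2*√E) - 3 = -3 + E + √2*√E)
422/(-459) - 106*1/(g(-1, -5)*j(-5)) = 422/(-459) - 106*(-1/(6*(-3 - 5 + √2*√(-5)))) = 422*(-1/459) - 106*(-1/(6*(-3 - 5 + √2*(I*√5)))) = -422/459 - 106*(-1/(6*(-3 - 5 + I*√10))) = -422/459 - 106*(-1/(6*(-8 + I*√10))) = -422/459 - 106/(48 - 6*I*√10)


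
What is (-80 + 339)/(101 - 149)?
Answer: -259/48 ≈ -5.3958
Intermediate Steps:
(-80 + 339)/(101 - 149) = 259/(-48) = 259*(-1/48) = -259/48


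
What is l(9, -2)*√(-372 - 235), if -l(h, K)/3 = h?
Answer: -27*I*√607 ≈ -665.21*I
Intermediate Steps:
l(h, K) = -3*h
l(9, -2)*√(-372 - 235) = (-3*9)*√(-372 - 235) = -27*I*√607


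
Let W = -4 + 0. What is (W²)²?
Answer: 256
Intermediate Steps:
W = -4
(W²)² = ((-4)²)² = 16² = 256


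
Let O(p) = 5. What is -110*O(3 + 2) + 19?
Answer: -531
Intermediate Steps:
-110*O(3 + 2) + 19 = -110*5 + 19 = -550 + 19 = -531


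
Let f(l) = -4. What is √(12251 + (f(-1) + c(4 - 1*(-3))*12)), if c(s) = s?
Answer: √12331 ≈ 111.05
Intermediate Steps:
√(12251 + (f(-1) + c(4 - 1*(-3))*12)) = √(12251 + (-4 + (4 - 1*(-3))*12)) = √(12251 + (-4 + (4 + 3)*12)) = √(12251 + (-4 + 7*12)) = √(12251 + (-4 + 84)) = √(12251 + 80) = √12331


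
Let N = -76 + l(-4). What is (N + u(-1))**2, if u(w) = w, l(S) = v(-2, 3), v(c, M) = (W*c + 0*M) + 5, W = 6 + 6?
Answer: 9216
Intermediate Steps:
W = 12
v(c, M) = 5 + 12*c (v(c, M) = (12*c + 0*M) + 5 = (12*c + 0) + 5 = 12*c + 5 = 5 + 12*c)
l(S) = -19 (l(S) = 5 + 12*(-2) = 5 - 24 = -19)
N = -95 (N = -76 - 19 = -95)
(N + u(-1))**2 = (-95 - 1)**2 = (-96)**2 = 9216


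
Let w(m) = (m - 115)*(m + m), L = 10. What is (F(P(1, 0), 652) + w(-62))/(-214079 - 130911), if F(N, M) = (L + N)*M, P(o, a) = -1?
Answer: -13908/172495 ≈ -0.080628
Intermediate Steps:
w(m) = 2*m*(-115 + m) (w(m) = (-115 + m)*(2*m) = 2*m*(-115 + m))
F(N, M) = M*(10 + N) (F(N, M) = (10 + N)*M = M*(10 + N))
(F(P(1, 0), 652) + w(-62))/(-214079 - 130911) = (652*(10 - 1) + 2*(-62)*(-115 - 62))/(-214079 - 130911) = (652*9 + 2*(-62)*(-177))/(-344990) = (5868 + 21948)*(-1/344990) = 27816*(-1/344990) = -13908/172495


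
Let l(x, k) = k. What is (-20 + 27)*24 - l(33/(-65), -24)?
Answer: 192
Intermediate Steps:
(-20 + 27)*24 - l(33/(-65), -24) = (-20 + 27)*24 - 1*(-24) = 7*24 + 24 = 168 + 24 = 192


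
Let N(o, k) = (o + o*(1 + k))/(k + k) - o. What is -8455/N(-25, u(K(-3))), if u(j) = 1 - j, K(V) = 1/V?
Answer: 6764/5 ≈ 1352.8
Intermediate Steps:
K(V) = 1/V
N(o, k) = -o + (o + o*(1 + k))/(2*k) (N(o, k) = (o + o*(1 + k))/((2*k)) - o = (o + o*(1 + k))*(1/(2*k)) - o = (o + o*(1 + k))/(2*k) - o = -o + (o + o*(1 + k))/(2*k))
-8455/N(-25, u(K(-3))) = -8455/(-½*(-25) - 25/(1 - 1/(-3))) = -8455/(25/2 - 25/(1 - 1*(-⅓))) = -8455/(25/2 - 25/(1 + ⅓)) = -8455/(25/2 - 25/4/3) = -8455/(25/2 - 25*¾) = -8455/(25/2 - 75/4) = -8455/(-25/4) = -8455*(-4/25) = 6764/5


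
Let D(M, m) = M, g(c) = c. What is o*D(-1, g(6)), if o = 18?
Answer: -18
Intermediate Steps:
o*D(-1, g(6)) = 18*(-1) = -18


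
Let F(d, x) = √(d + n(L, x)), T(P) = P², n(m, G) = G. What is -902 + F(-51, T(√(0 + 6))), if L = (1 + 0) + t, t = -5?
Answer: -902 + 3*I*√5 ≈ -902.0 + 6.7082*I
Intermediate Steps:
L = -4 (L = (1 + 0) - 5 = 1 - 5 = -4)
F(d, x) = √(d + x)
-902 + F(-51, T(√(0 + 6))) = -902 + √(-51 + (√(0 + 6))²) = -902 + √(-51 + (√6)²) = -902 + √(-51 + 6) = -902 + √(-45) = -902 + 3*I*√5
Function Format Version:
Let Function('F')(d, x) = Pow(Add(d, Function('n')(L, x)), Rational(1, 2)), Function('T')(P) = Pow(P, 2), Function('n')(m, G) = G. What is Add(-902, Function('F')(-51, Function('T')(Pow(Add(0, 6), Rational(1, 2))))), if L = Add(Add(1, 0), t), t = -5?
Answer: Add(-902, Mul(3, I, Pow(5, Rational(1, 2)))) ≈ Add(-902.00, Mul(6.7082, I))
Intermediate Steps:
L = -4 (L = Add(Add(1, 0), -5) = Add(1, -5) = -4)
Function('F')(d, x) = Pow(Add(d, x), Rational(1, 2))
Add(-902, Function('F')(-51, Function('T')(Pow(Add(0, 6), Rational(1, 2))))) = Add(-902, Pow(Add(-51, Pow(Pow(Add(0, 6), Rational(1, 2)), 2)), Rational(1, 2))) = Add(-902, Pow(Add(-51, Pow(Pow(6, Rational(1, 2)), 2)), Rational(1, 2))) = Add(-902, Pow(Add(-51, 6), Rational(1, 2))) = Add(-902, Pow(-45, Rational(1, 2))) = Add(-902, Mul(3, I, Pow(5, Rational(1, 2))))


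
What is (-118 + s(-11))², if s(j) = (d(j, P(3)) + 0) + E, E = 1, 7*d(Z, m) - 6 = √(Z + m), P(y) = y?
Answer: 13489 - 3252*I*√2/49 ≈ 13489.0 - 93.858*I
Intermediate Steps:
d(Z, m) = 6/7 + √(Z + m)/7
s(j) = 13/7 + √(3 + j)/7 (s(j) = ((6/7 + √(j + 3)/7) + 0) + 1 = ((6/7 + √(3 + j)/7) + 0) + 1 = (6/7 + √(3 + j)/7) + 1 = 13/7 + √(3 + j)/7)
(-118 + s(-11))² = (-118 + (13/7 + √(3 - 11)/7))² = (-118 + (13/7 + √(-8)/7))² = (-118 + (13/7 + (2*I*√2)/7))² = (-118 + (13/7 + 2*I*√2/7))² = (-813/7 + 2*I*√2/7)²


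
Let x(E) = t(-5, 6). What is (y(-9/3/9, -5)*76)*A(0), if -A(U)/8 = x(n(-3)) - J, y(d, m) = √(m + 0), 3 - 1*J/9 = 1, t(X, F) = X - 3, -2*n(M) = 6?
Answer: 15808*I*√5 ≈ 35348.0*I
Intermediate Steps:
n(M) = -3 (n(M) = -½*6 = -3)
t(X, F) = -3 + X
x(E) = -8 (x(E) = -3 - 5 = -8)
J = 18 (J = 27 - 9*1 = 27 - 9 = 18)
y(d, m) = √m
A(U) = 208 (A(U) = -8*(-8 - 1*18) = -8*(-8 - 18) = -8*(-26) = 208)
(y(-9/3/9, -5)*76)*A(0) = (√(-5)*76)*208 = ((I*√5)*76)*208 = (76*I*√5)*208 = 15808*I*√5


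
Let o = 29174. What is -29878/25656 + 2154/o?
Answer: -204099437/187122036 ≈ -1.0907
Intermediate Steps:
-29878/25656 + 2154/o = -29878/25656 + 2154/29174 = -29878*1/25656 + 2154*(1/29174) = -14939/12828 + 1077/14587 = -204099437/187122036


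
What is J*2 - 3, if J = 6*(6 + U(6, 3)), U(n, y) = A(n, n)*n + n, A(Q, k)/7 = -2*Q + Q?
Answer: -2883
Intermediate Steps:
A(Q, k) = -7*Q (A(Q, k) = 7*(-2*Q + Q) = 7*(-Q) = -7*Q)
U(n, y) = n - 7*n**2 (U(n, y) = (-7*n)*n + n = -7*n**2 + n = n - 7*n**2)
J = -1440 (J = 6*(6 + 6*(1 - 7*6)) = 6*(6 + 6*(1 - 42)) = 6*(6 + 6*(-41)) = 6*(6 - 246) = 6*(-240) = -1440)
J*2 - 3 = -1440*2 - 3 = -2880 - 3 = -2883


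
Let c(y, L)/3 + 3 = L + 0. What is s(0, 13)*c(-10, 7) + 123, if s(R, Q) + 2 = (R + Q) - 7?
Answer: 171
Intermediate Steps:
c(y, L) = -9 + 3*L (c(y, L) = -9 + 3*(L + 0) = -9 + 3*L)
s(R, Q) = -9 + Q + R (s(R, Q) = -2 + ((R + Q) - 7) = -2 + ((Q + R) - 7) = -2 + (-7 + Q + R) = -9 + Q + R)
s(0, 13)*c(-10, 7) + 123 = (-9 + 13 + 0)*(-9 + 3*7) + 123 = 4*(-9 + 21) + 123 = 4*12 + 123 = 48 + 123 = 171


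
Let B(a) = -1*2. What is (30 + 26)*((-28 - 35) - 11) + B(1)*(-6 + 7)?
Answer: -4146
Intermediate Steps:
B(a) = -2
(30 + 26)*((-28 - 35) - 11) + B(1)*(-6 + 7) = (30 + 26)*((-28 - 35) - 11) - 2*(-6 + 7) = 56*(-63 - 11) - 2*1 = 56*(-74) - 2 = -4144 - 2 = -4146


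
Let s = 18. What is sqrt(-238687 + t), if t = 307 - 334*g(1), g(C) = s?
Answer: 2*I*sqrt(61098) ≈ 494.36*I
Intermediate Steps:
g(C) = 18
t = -5705 (t = 307 - 334*18 = 307 - 6012 = -5705)
sqrt(-238687 + t) = sqrt(-238687 - 5705) = sqrt(-244392) = 2*I*sqrt(61098)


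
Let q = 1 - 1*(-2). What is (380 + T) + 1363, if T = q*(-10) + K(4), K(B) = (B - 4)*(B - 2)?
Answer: 1713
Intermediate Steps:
q = 3 (q = 1 + 2 = 3)
K(B) = (-4 + B)*(-2 + B)
T = -30 (T = 3*(-10) + (8 + 4**2 - 6*4) = -30 + (8 + 16 - 24) = -30 + 0 = -30)
(380 + T) + 1363 = (380 - 30) + 1363 = 350 + 1363 = 1713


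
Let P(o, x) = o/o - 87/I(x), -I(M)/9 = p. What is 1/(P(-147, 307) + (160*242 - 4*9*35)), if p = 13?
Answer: 39/1461008 ≈ 2.6694e-5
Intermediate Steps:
I(M) = -117 (I(M) = -9*13 = -117)
P(o, x) = 68/39 (P(o, x) = o/o - 87/(-117) = 1 - 87*(-1/117) = 1 + 29/39 = 68/39)
1/(P(-147, 307) + (160*242 - 4*9*35)) = 1/(68/39 + (160*242 - 4*9*35)) = 1/(68/39 + (38720 - 36*35)) = 1/(68/39 + (38720 - 1260)) = 1/(68/39 + 37460) = 1/(1461008/39) = 39/1461008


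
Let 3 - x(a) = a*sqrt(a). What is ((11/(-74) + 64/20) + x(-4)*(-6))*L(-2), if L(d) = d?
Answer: 5531/185 + 96*I ≈ 29.897 + 96.0*I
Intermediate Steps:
x(a) = 3 - a**(3/2) (x(a) = 3 - a*sqrt(a) = 3 - a**(3/2))
((11/(-74) + 64/20) + x(-4)*(-6))*L(-2) = ((11/(-74) + 64/20) + (3 - (-4)**(3/2))*(-6))*(-2) = ((11*(-1/74) + 64*(1/20)) + (3 - (-8)*I)*(-6))*(-2) = ((-11/74 + 16/5) + (3 + 8*I)*(-6))*(-2) = (1129/370 + (-18 - 48*I))*(-2) = (-5531/370 - 48*I)*(-2) = 5531/185 + 96*I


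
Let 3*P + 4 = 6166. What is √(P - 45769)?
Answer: I*√43715 ≈ 209.08*I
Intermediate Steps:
P = 2054 (P = -4/3 + (⅓)*6166 = -4/3 + 6166/3 = 2054)
√(P - 45769) = √(2054 - 45769) = √(-43715) = I*√43715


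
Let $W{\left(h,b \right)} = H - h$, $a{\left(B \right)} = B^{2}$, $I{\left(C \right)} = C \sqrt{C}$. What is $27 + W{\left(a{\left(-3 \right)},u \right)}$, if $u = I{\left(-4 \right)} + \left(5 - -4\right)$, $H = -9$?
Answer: $9$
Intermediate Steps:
$I{\left(C \right)} = C^{\frac{3}{2}}$
$u = 9 - 8 i$ ($u = \left(-4\right)^{\frac{3}{2}} + \left(5 - -4\right) = - 8 i + \left(5 + 4\right) = - 8 i + 9 = 9 - 8 i \approx 9.0 - 8.0 i$)
$W{\left(h,b \right)} = -9 - h$
$27 + W{\left(a{\left(-3 \right)},u \right)} = 27 - 18 = 9$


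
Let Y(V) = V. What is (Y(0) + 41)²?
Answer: 1681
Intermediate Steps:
(Y(0) + 41)² = (0 + 41)² = 41² = 1681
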